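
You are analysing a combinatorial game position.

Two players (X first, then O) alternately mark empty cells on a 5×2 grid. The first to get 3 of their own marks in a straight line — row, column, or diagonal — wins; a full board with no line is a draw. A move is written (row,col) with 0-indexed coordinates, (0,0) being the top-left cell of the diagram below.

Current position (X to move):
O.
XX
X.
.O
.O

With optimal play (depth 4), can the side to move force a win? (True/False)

X winning at [O./XX/X./.O/.O]: True

[O./XX/X./.O/.O] X move#1: (0,1):-1/OX/XX/X./.O/.O, (2,1):+1/O./XX/XX/.O/.O*, (3,0):+1/O./XX/X./XO/.O, (4,0):-1/O./XX/X./.O/XO
[O./XX/XX/.O/.O] O move#2: (0,1):-1/OO/XX/XX/.O/.O*, (3,0):-1/O./XX/XX/OO/.O, (4,0):-1/O./XX/XX/.O/OO
[OO/XX/XX/.O/.O] X move#3: (3,0):+1/OO/XX/XX/XO/.O*, (4,0):+0/OO/XX/XX/.O/XO
[OO/XX/XX/XO/.O] end (terminal -1, O#4); searched O./XX/X./.O/.O to 4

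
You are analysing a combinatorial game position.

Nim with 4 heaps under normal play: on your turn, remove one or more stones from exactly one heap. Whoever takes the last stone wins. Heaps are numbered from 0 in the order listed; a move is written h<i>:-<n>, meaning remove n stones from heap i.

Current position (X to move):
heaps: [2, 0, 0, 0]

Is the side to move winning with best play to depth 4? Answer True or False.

X winning at [(2,0,0,0)]: True

[(2,0,0,0)] X move#1: h0:-1:-1/(1,0,0,0), h0:-2:+1/(0,0,0,0)*
[(0,0,0,0)] end (terminal -1, O#2); searched (2,0,0,0) to 4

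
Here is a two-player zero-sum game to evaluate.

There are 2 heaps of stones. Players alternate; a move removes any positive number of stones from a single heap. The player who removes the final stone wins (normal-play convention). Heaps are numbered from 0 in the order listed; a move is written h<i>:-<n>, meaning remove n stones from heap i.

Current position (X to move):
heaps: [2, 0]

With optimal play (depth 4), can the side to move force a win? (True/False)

X winning at [(2,0)]: True

ply 1, X at (2,0) | h0:-1=-1→(1,0); h0:-2=+1→(0,0)*
ply 2: (0,0) is terminal -1 (O); from (2,0) depth 4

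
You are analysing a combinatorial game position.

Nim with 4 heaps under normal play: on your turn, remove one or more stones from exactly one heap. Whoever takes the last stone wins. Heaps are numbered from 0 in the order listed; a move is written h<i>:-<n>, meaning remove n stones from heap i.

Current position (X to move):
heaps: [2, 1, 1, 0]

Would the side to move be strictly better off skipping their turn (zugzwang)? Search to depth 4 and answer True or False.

[(2,1,1,0)] X move#1: h0:-1:-1/(1,1,1,0), h0:-2:+1/(0,1,1,0)*, h1:-1:-1/(2,0,1,0), h2:-1:-1/(2,1,0,0)
[(0,1,1,0)] O move#2: h1:-1:-1/(0,0,1,0)*, h2:-1:-1/(0,1,0,0)
[(0,0,1,0)] X move#3: h2:-1:+1/(0,0,0,0)*
[(0,0,0,0)] end (terminal -1, O#4); searched (2,1,1,0) to 4
pass branch (O moves first from the same position):
  | [(2,1,1,0)] O move#1: h0:-1:-1/(1,1,1,0), h0:-2:+1/(0,1,1,0)*, h1:-1:-1/(2,0,1,0), h2:-1:-1/(2,1,0,0)
  | [(0,1,1,0)] X move#2: h1:-1:-1/(0,0,1,0)*, h2:-1:-1/(0,1,0,0)
  | [(0,0,1,0)] O move#3: h2:-1:+1/(0,0,0,0)*
  | [(0,0,0,0)] end (terminal -1, X#4); searched (2,1,1,0) to 4
X moving scores +1; X passing scores -1

zugzwang((2,1,1,0), X) = False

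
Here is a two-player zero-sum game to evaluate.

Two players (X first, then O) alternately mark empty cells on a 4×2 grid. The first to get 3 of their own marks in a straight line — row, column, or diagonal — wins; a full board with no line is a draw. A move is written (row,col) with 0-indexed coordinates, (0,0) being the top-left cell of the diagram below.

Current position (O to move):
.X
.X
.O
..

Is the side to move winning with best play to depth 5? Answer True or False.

ply 1, O at .X/.X/.O/.. | (0,0)=+0→OX/.X/.O/..*; (1,0)=+0→.X/OX/.O/..; (2,0)=+0→.X/.X/OO/..; (3,0)=+0→.X/.X/.O/O.; (3,1)=+0→.X/.X/.O/.O
ply 2, X at OX/.X/.O/.. | (1,0)=+0→OX/XX/.O/..*; (2,0)=+0→OX/.X/XO/..; (3,0)=+0→OX/.X/.O/X.; (3,1)=+0→OX/.X/.O/.X
ply 3, O at OX/XX/.O/.. | (2,0)=+0→OX/XX/OO/..*; (3,0)=+0→OX/XX/.O/O.; (3,1)=+0→OX/XX/.O/.O
ply 4, X at OX/XX/OO/.. | (3,0)=+0→OX/XX/OO/X.*; (3,1)=+0→OX/XX/OO/.X
ply 5, O at OX/XX/OO/X. | (3,1)=+0→OX/XX/OO/XO*
ply 6: OX/XX/OO/XO is terminal +0 (X); from .X/.X/.O/.. depth 5

O winning at [.X/.X/.O/..]: False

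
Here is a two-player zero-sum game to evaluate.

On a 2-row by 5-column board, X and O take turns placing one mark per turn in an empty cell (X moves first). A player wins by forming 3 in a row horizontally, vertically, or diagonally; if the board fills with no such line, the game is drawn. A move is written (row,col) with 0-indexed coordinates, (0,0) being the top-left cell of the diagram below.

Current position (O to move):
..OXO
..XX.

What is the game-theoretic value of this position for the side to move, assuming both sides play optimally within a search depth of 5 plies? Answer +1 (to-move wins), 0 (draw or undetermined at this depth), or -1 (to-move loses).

value(..OXO/..XX., O) = -1

p1 O@[..OXO/..XX.]: (0,0)[O.OXO/..XX.]-1* (0,1)[.OOXO/..XX.]-1 (1,0)[..OXO/O.XX.]-1 (1,1)[..OXO/.OXX.]-1 (1,4)[..OXO/..XXO]-1
p2 X@[O.OXO/..XX.]: (0,1)[OXOXO/..XX.]+1* (1,0)[O.OXO/X.XX.]-1 (1,1)[O.OXO/.XXX.]+1 (1,4)[O.OXO/..XXX]+1
p3 O@[OXOXO/..XX.]: (1,0)[OXOXO/O.XX.]-1* (1,1)[OXOXO/.OXX.]-1 (1,4)[OXOXO/..XXO]-1
p4 X@[OXOXO/O.XX.]: (1,1)[OXOXO/OXXX.]+1* (1,4)[OXOXO/O.XXX]+1
p5 O@[OXOXO/OXXX.] terminal -1; root [..OXO/..XX.] d5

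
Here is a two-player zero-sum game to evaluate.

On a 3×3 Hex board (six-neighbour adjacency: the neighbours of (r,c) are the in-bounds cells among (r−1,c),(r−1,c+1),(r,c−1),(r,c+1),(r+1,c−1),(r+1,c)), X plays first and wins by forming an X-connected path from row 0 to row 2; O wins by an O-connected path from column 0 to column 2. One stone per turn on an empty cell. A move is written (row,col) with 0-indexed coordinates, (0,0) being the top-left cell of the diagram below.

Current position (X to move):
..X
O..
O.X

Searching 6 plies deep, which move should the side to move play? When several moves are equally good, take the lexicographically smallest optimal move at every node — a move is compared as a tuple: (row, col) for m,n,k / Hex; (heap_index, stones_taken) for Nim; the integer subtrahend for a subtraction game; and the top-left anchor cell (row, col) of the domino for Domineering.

X's best at [..X/O../O.X]: (1,1)

ply 1, X at ..X/O../O.X | (0,0)=-1→X.X/O../O.X; (0,1)=-1→.XX/O../O.X; (1,1)=+1→..X/OX./O.X*; (1,2)=+1→..X/O.X/O.X; (2,1)=+1→..X/O../OXX
ply 2, O at ..X/OX./O.X | (0,0)=-1→O.X/OX./O.X*; (0,1)=-1→.OX/OX./O.X; (1,2)=-1→..X/OXO/O.X; (2,1)=-1→..X/OX./OOX
ply 3, X at O.X/OX./O.X | (0,1)=+1→OXX/OX./O.X*; (1,2)=+1→O.X/OXX/O.X; (2,1)=+1→O.X/OX./OXX
ply 4, O at OXX/OX./O.X | (1,2)=-1→OXX/OXO/O.X*; (2,1)=-1→OXX/OX./OOX
ply 5, X at OXX/OXO/O.X | (2,1)=+1→OXX/OXO/OXX*
ply 6: OXX/OXO/OXX is terminal -1 (O); from ..X/O../O.X depth 6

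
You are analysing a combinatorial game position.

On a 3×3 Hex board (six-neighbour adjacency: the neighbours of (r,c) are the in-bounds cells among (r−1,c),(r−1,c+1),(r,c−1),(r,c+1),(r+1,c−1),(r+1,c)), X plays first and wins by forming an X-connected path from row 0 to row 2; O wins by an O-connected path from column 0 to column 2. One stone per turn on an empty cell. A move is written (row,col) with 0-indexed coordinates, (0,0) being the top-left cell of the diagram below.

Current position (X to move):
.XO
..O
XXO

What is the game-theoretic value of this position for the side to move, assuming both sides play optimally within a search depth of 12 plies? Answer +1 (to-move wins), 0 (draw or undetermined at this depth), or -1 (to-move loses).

value(.XO/..O/XXO, X) = +1

ply 1, X at .XO/..O/XXO | (0,0)=+1→XXO/..O/XXO*; (1,0)=+1→.XO/X.O/XXO; (1,1)=+1→.XO/.XO/XXO
ply 2, O at XXO/..O/XXO | (1,0)=-1→XXO/O.O/XXO*; (1,1)=-1→XXO/.OO/XXO
ply 3, X at XXO/O.O/XXO | (1,1)=+1→XXO/OXO/XXO*
ply 4: XXO/OXO/XXO is terminal -1 (O); from .XO/..O/XXO depth 12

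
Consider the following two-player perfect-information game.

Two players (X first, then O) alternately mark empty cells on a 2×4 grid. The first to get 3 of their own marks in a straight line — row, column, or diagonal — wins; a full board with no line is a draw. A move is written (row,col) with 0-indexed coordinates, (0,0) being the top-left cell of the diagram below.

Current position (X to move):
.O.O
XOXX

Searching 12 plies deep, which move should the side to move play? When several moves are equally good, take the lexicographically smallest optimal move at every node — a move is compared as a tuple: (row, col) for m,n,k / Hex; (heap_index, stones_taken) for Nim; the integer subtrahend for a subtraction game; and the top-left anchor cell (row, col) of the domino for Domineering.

X's best at [.O.O/XOXX]: (0,2)

p1 X@[.O.O/XOXX]: (0,0)[XO.O/XOXX]-1 (0,2)[.OXO/XOXX]+0*
p2 O@[.OXO/XOXX]: (0,0)[OOXO/XOXX]+0*
p3 X@[OOXO/XOXX] terminal +0; root [.O.O/XOXX] d12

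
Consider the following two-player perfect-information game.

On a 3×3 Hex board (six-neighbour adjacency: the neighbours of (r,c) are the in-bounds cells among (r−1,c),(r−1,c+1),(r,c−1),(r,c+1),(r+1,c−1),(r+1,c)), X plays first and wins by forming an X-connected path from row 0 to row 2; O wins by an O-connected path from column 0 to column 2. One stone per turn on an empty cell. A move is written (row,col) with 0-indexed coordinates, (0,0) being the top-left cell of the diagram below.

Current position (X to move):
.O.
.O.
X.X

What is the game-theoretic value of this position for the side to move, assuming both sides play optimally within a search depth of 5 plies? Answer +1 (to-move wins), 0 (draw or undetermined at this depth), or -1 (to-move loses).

[.O./.O./X.X] X move#1: (0,0):-1/XO./.O./X.X*, (0,2):-1/.OX/.O./X.X, (1,0):-1/.O./XO./X.X, (1,2):-1/.O./.OX/X.X, (2,1):-1/.O./.O./XXX
[XO./.O./X.X] O move#2: (0,2):-1/XOO/.O./X.X, (1,0):+1/XO./OO./X.X*, (1,2):-1/XO./.OO/X.X, (2,1):-1/XO./.O./XOX
[XO./OO./X.X] X move#3: (0,2):-1/XOX/OO./X.X*, (1,2):-1/XO./OOX/X.X, (2,1):-1/XO./OO./XXX
[XOX/OO./X.X] O move#4: (1,2):+1/XOX/OOO/X.X*, (2,1):-1/XOX/OO./XOX
[XOX/OOO/X.X] end (terminal -1, X#5); searched .O./.O./X.X to 5

value(.O./.O./X.X, X) = -1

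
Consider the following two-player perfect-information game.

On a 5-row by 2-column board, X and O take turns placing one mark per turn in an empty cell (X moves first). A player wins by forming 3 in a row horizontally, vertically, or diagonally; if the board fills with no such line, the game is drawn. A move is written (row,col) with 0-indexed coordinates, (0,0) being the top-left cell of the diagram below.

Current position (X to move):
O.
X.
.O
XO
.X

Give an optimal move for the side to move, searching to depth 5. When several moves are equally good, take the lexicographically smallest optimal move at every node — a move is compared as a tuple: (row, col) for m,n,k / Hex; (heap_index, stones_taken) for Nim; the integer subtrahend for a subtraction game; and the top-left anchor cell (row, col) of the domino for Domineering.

ply 1, X at O./X./.O/XO/.X | (0,1)=-1→OX/X./.O/XO/.X; (1,1)=+0→O./XX/.O/XO/.X; (2,0)=+1→O./X./XO/XO/.X*; (4,0)=-1→O./X./.O/XO/XX
ply 2: O./X./XO/XO/.X is terminal -1 (O); from O./X./.O/XO/.X depth 5

X's best at [O./X./.O/XO/.X]: (2,0)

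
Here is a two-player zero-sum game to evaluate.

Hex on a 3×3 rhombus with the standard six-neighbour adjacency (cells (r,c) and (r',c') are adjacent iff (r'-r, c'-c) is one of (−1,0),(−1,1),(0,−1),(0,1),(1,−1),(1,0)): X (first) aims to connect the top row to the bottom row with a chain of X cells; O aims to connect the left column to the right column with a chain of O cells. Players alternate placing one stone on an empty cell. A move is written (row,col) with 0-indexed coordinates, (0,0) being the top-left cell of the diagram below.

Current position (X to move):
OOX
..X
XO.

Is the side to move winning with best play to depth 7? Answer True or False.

X winning at [OOX/..X/XO.]: True

p1 X@[OOX/..X/XO.]: (1,0)[OOX/X.X/XO.]+1* (1,1)[OOX/.XX/XO.]+1 (2,2)[OOX/..X/XOX]+1
p2 O@[OOX/X.X/XO.]: (1,1)[OOX/XOX/XO.]-1* (2,2)[OOX/X.X/XOO]-1
p3 X@[OOX/XOX/XO.]: (2,2)[OOX/XOX/XOX]+1*
p4 O@[OOX/XOX/XOX] terminal -1; root [OOX/..X/XO.] d7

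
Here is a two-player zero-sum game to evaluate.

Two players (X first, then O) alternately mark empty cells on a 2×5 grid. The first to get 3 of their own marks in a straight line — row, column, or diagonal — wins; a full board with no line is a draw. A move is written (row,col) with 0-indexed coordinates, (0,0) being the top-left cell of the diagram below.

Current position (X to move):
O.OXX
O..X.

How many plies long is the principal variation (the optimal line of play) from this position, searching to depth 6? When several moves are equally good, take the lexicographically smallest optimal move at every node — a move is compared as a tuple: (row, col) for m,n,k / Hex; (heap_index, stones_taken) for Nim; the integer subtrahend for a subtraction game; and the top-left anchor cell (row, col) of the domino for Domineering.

p1 X@[O.OXX/O..X.]: (0,1)[OXOXX/O..X.]+0* (1,1)[O.OXX/OX.X.]-1 (1,2)[O.OXX/O.XX.]-1 (1,4)[O.OXX/O..XX]-1
p2 O@[OXOXX/O..X.]: (1,1)[OXOXX/OO.X.]+0* (1,2)[OXOXX/O.OX.]+0 (1,4)[OXOXX/O..XO]+0
p3 X@[OXOXX/OO.X.]: (1,2)[OXOXX/OOXX.]+0* (1,4)[OXOXX/OO.XX]-1
p4 O@[OXOXX/OOXX.]: (1,4)[OXOXX/OOXXO]+0*
p5 X@[OXOXX/OOXXO] terminal +0; root [O.OXX/O..X.] d6

PV length from [O.OXX/O..X.]: 4 plies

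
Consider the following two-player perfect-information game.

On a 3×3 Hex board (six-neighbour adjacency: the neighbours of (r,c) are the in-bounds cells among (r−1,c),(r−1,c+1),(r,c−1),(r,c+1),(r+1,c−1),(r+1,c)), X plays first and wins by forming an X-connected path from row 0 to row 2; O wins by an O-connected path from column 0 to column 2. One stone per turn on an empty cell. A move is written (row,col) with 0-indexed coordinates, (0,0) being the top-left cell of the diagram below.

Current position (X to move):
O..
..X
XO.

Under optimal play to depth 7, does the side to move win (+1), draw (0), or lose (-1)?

value(O../..X/XO., X) = +1

p1 X@[O../..X/XO.]: (0,1)[OX./..X/XO.]+1* (0,2)[O.X/..X/XO.]+1 (1,0)[O../X.X/XO.]+1 (1,1)[O../.XX/XO.]+1 (2,2)[O../..X/XOX]+1
p2 O@[OX./..X/XO.]: (0,2)[OXO/..X/XO.]-1* (1,0)[OX./O.X/XO.]-1 (1,1)[OX./.OX/XO.]-1 (2,2)[OX./..X/XOO]-1
p3 X@[OXO/..X/XO.]: (1,0)[OXO/X.X/XO.]+1* (1,1)[OXO/.XX/XO.]+1 (2,2)[OXO/..X/XOX]+1
p4 O@[OXO/X.X/XO.] terminal -1; root [O../..X/XO.] d7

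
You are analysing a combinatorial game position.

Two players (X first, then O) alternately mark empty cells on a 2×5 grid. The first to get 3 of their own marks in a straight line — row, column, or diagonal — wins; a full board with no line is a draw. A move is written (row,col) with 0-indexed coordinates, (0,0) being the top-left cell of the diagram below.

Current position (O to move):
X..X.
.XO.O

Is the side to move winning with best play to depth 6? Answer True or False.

[X..X./.XO.O] O move#1: (0,1):+0/XO.X./.XO.O, (0,2):+0/X.OX./.XO.O, (0,4):+0/X..XO/.XO.O, (1,0):+0/X..X./OXO.O, (1,3):+1/X..X./.XOOO*
[X..X./.XOOO] end (terminal -1, X#2); searched X..X./.XO.O to 6

O winning at [X..X./.XO.O]: True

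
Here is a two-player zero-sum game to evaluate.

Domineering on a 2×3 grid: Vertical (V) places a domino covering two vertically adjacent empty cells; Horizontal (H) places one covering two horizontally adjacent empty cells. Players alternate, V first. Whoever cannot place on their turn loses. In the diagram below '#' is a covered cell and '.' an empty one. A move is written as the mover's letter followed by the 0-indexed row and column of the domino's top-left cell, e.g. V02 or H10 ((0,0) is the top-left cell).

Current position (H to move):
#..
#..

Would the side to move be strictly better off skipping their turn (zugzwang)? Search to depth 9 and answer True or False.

zugzwang(#../#.., H) = False

ply 1, H at #../#.. | H01=+1→###/#..*; H11=+1→#../###
ply 2: ###/#.. is terminal -1 (V); from #../#.. depth 9
if H skipped the turn, V would face:
~ ply 1, V at #../#.. | V01=+1→##./##.*; V02=+1→#.#/#.#
~ ply 2: ##./##. is terminal -1 (H); from #../#.. depth 9
compare (H): move=+1 vs pass=-1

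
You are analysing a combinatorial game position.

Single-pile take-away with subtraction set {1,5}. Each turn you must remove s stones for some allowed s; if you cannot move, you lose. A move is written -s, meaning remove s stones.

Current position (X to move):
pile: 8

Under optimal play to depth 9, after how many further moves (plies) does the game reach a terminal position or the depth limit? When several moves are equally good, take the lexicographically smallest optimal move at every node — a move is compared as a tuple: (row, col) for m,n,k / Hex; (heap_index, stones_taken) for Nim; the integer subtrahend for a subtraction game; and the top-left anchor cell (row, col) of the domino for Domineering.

p1 X@[8]: -1[7]-1* -5[3]-1
p2 O@[7]: -1[6]+1* -5[2]+1
p3 X@[6]: -1[5]-1* -5[1]-1
p4 O@[5]: -1[4]+1* -5[0]+1
p5 X@[4]: -1[3]-1*
p6 O@[3]: -1[2]+1*
p7 X@[2]: -1[1]-1*
p8 O@[1]: -1[0]+1*
p9 X@[0] terminal -1; root [8] d9

PV length from [8]: 8 plies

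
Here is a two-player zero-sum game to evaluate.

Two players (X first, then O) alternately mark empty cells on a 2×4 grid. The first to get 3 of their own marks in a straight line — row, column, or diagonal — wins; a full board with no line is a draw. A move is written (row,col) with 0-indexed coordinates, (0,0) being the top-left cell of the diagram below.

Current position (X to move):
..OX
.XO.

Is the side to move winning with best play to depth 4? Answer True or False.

X winning at [..OX/.XO.]: False

ply 1, X at ..OX/.XO. | (0,0)=+0→X.OX/.XO.*; (0,1)=+0→.XOX/.XO.; (1,0)=+0→..OX/XXO.; (1,3)=+0→..OX/.XOX
ply 2, O at X.OX/.XO. | (0,1)=+0→XOOX/.XO.*; (1,0)=+0→X.OX/OXO.; (1,3)=+0→X.OX/.XOO
ply 3, X at XOOX/.XO. | (1,0)=+0→XOOX/XXO.*; (1,3)=+0→XOOX/.XOX
ply 4, O at XOOX/XXO. | (1,3)=+0→XOOX/XXOO*
ply 5: XOOX/XXOO is terminal +0 (X); from ..OX/.XO. depth 4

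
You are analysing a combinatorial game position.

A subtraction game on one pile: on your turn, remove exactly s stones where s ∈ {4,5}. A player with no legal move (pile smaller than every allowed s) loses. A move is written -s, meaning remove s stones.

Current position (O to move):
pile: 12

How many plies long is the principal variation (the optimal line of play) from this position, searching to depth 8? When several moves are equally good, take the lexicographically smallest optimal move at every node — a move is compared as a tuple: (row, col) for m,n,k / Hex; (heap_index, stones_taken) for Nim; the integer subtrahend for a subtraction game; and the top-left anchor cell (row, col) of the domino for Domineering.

[12] O move#1: -4:-1/8*, -5:-1/7
[8] X move#2: -4:-1/4, -5:+1/3*
[3] end (terminal -1, O#3); searched 12 to 8

PV length from [12]: 2 plies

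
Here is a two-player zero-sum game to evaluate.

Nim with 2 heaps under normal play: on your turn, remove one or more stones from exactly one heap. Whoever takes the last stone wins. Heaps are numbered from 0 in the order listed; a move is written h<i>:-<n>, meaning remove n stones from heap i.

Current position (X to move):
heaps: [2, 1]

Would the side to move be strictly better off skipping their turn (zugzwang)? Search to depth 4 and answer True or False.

zugzwang((2,1), X) = False

p1 X@[(2,1)]: h0:-1[(1,1)]+1* h0:-2[(0,1)]-1 h1:-1[(2,0)]-1
p2 O@[(1,1)]: h0:-1[(0,1)]-1* h1:-1[(1,0)]-1
p3 X@[(0,1)]: h1:-1[(0,0)]+1*
p4 O@[(0,0)] terminal -1; root [(2,1)] d4
pass branch (O moves first from the same position):
  | p1 O@[(2,1)]: h0:-1[(1,1)]+1* h0:-2[(0,1)]-1 h1:-1[(2,0)]-1
  | p2 X@[(1,1)]: h0:-1[(0,1)]-1* h1:-1[(1,0)]-1
  | p3 O@[(0,1)]: h1:-1[(0,0)]+1*
  | p4 X@[(0,0)] terminal -1; root [(2,1)] d4
X moving scores +1; X passing scores -1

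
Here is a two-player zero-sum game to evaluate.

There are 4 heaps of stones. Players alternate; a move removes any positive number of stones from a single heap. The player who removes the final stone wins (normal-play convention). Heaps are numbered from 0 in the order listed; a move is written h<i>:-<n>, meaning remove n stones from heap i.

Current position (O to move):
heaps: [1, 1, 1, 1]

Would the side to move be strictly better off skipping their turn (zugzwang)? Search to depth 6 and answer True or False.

ply 1, O at (1,1,1,1) | h0:-1=-1→(0,1,1,1)*; h1:-1=-1→(1,0,1,1); h2:-1=-1→(1,1,0,1); h3:-1=-1→(1,1,1,0)
ply 2, X at (0,1,1,1) | h1:-1=+1→(0,0,1,1)*; h2:-1=+1→(0,1,0,1); h3:-1=+1→(0,1,1,0)
ply 3, O at (0,0,1,1) | h2:-1=-1→(0,0,0,1)*; h3:-1=-1→(0,0,1,0)
ply 4, X at (0,0,0,1) | h3:-1=+1→(0,0,0,0)*
ply 5: (0,0,0,0) is terminal -1 (O); from (1,1,1,1) depth 6
suppose O passes — search the same position with X to move:
pass> ply 1, X at (1,1,1,1) | h0:-1=-1→(0,1,1,1)*; h1:-1=-1→(1,0,1,1); h2:-1=-1→(1,1,0,1); h3:-1=-1→(1,1,1,0)
pass> ply 2, O at (0,1,1,1) | h1:-1=+1→(0,0,1,1)*; h2:-1=+1→(0,1,0,1); h3:-1=+1→(0,1,1,0)
pass> ply 3, X at (0,0,1,1) | h2:-1=-1→(0,0,0,1)*; h3:-1=-1→(0,0,1,0)
pass> ply 4, O at (0,0,0,1) | h3:-1=+1→(0,0,0,0)*
pass> ply 5: (0,0,0,0) is terminal -1 (X); from (1,1,1,1) depth 6
for O: play -1, pass +1

zugzwang((1,1,1,1), O) = True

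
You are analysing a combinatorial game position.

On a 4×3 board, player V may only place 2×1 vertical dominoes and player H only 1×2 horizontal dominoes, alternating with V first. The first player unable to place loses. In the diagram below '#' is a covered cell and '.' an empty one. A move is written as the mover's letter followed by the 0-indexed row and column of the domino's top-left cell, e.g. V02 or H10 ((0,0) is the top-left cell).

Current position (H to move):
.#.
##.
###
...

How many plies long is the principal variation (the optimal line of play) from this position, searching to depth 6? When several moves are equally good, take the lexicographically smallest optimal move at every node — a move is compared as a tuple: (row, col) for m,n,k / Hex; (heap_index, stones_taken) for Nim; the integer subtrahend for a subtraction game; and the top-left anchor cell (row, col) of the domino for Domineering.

ply 1, H at .#./##./###/... | H30=-1→.#./##./###/##.*; H31=-1→.#./##./###/.##
ply 2, V at .#./##./###/##. | V02=+1→.##/###/###/##.*
ply 3: .##/###/###/##. is terminal -1 (H); from .#./##./###/... depth 6

PV length from [.#./##./###/...]: 2 plies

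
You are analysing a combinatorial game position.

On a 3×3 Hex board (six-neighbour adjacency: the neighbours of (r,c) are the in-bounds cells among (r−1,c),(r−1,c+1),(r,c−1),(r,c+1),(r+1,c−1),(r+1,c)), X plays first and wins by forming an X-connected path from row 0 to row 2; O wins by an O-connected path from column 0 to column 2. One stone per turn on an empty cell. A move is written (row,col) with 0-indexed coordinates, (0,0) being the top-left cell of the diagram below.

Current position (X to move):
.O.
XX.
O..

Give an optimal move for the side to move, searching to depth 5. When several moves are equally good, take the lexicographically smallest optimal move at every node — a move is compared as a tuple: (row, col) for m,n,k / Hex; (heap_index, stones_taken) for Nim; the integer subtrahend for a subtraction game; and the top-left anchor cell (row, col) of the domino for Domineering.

X's best at [.O./XX./O..]: (1,2)

ply 1, X at .O./XX./O.. | (0,0)=-1→XO./XX./O..; (0,2)=-1→.OX/XX./O..; (1,2)=+1→.O./XXX/O..*; (2,1)=+1→.O./XX./OX.; (2,2)=+1→.O./XX./O.X
ply 2, O at .O./XXX/O.. | (0,0)=-1→OO./XXX/O..*; (0,2)=-1→.OO/XXX/O..; (2,1)=-1→.O./XXX/OO.; (2,2)=-1→.O./XXX/O.O
ply 3, X at OO./XXX/O.. | (0,2)=+1→OOX/XXX/O..*; (2,1)=-1→OO./XXX/OX.; (2,2)=-1→OO./XXX/O.X
ply 4, O at OOX/XXX/O.. | (2,1)=-1→OOX/XXX/OO.*; (2,2)=-1→OOX/XXX/O.O
ply 5, X at OOX/XXX/OO. | (2,2)=+1→OOX/XXX/OOX*
ply 6: OOX/XXX/OOX is terminal -1 (O); from .O./XX./O.. depth 5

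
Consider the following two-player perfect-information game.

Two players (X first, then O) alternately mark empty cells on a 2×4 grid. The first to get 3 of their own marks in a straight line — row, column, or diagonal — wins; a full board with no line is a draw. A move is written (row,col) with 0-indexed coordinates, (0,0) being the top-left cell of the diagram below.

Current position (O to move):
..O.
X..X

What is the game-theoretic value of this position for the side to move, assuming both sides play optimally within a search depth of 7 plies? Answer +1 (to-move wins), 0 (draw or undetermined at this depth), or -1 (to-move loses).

[..O./X..X] O move#1: (0,0):+0/O.O./X..X, (0,1):+1/.OO./X..X*, (0,3):+0/..OO/X..X, (1,1):+0/..O./XO.X, (1,2):+0/..O./X.OX
[.OO./X..X] X move#2: (0,0):-1/XOO./X..X*, (0,3):-1/.OOX/X..X, (1,1):-1/.OO./XX.X, (1,2):-1/.OO./X.XX
[XOO./X..X] O move#3: (0,3):+1/XOOO/X..X*, (1,1):+0/XOO./XO.X, (1,2):+0/XOO./X.OX
[XOOO/X..X] end (terminal -1, X#4); searched ..O./X..X to 7

value(..O./X..X, O) = +1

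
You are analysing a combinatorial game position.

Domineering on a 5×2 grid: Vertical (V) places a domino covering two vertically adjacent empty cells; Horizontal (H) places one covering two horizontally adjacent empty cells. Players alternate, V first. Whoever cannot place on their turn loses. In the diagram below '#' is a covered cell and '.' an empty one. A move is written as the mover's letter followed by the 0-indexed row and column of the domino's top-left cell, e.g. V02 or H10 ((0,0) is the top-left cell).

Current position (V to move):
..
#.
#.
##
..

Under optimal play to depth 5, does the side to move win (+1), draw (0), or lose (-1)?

[../#./#./##/..] V move#1: V01:-1/.#/##/#./##/..*, V11:-1/../##/##/##/..
[.#/##/#./##/..] H move#2: H40:+1/.#/##/#./##/##*
[.#/##/#./##/##] end (terminal -1, V#3); searched ../#./#./##/.. to 5

value(../#./#./##/.., V) = -1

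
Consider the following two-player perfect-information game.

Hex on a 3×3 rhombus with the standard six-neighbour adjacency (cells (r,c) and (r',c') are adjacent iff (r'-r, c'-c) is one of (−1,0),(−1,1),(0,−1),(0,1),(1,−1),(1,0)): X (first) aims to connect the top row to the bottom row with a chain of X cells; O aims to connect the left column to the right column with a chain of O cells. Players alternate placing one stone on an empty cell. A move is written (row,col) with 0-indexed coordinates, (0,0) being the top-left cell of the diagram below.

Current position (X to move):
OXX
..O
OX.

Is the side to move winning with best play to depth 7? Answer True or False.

X winning at [OXX/..O/OX.]: True

p1 X@[OXX/..O/OX.]: (1,0)[OXX/X.O/OX.]-1 (1,1)[OXX/.XO/OX.]+1* (2,2)[OXX/..O/OXX]-1
p2 O@[OXX/.XO/OX.] terminal -1; root [OXX/..O/OX.] d7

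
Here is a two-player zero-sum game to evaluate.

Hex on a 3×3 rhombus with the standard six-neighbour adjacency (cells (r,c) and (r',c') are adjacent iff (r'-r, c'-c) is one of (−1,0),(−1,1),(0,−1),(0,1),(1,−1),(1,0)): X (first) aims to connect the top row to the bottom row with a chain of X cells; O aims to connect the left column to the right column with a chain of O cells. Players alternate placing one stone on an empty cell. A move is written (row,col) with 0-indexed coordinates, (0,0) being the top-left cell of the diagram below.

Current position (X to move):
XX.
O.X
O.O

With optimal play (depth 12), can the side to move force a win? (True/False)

p1 X@[XX./O.X/O.O]: (0,2)[XXX/O.X/O.O]-1 (1,1)[XX./OXX/O.O]-1 (2,1)[XX./O.X/OXO]+1*
p2 O@[XX./O.X/OXO]: (0,2)[XXO/O.X/OXO]-1* (1,1)[XX./OOX/OXO]-1
p3 X@[XXO/O.X/OXO]: (1,1)[XXO/OXX/OXO]+1*
p4 O@[XXO/OXX/OXO] terminal -1; root [XX./O.X/O.O] d12

X winning at [XX./O.X/O.O]: True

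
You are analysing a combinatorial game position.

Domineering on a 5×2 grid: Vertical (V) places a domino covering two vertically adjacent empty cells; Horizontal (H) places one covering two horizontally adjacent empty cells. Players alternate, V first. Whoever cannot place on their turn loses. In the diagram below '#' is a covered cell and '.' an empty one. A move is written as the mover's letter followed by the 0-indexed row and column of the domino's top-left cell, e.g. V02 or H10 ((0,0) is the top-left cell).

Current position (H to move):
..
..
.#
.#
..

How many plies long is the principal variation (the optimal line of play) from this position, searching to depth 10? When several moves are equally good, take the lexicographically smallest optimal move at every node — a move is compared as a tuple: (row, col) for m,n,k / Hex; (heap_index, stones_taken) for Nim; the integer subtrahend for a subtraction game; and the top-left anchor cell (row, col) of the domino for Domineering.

PV length from [../../.#/.#/..]: 3 plies

p1 H@[../../.#/.#/..]: H00[##/../.#/.#/..]+1* H10[../##/.#/.#/..]+1 H40[../../.#/.#/##]-1
p2 V@[##/../.#/.#/..]: V10[##/#./##/.#/..]-1* V20[##/../##/##/..]-1 V30[##/../.#/##/#.]-1
p3 H@[##/#./##/.#/..]: H40[##/#./##/.#/##]+1*
p4 V@[##/#./##/.#/##] terminal -1; root [../../.#/.#/..] d10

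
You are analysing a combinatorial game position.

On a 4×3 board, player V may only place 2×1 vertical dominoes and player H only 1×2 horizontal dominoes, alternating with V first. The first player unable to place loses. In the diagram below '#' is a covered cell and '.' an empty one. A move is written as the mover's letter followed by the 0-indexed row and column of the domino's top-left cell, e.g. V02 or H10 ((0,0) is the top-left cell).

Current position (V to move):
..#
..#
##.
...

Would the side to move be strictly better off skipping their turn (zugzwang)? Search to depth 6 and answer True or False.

[..#/..#/##./...] V move#1: V00:+1/#.#/#.#/##./...*, V01:+1/.##/.##/##./..., V22:-1/..#/..#/###/..#
[#.#/#.#/##./...] H move#2: H30:-1/#.#/#.#/##./##.*, H31:-1/#.#/#.#/##./.##
[#.#/#.#/##./##.] V move#3: V01:+1/###/###/##./##.*, V22:+1/#.#/#.#/###/###
[###/###/##./##.] end (terminal -1, H#4); searched ..#/..#/##./... to 6
if V skipped the turn, H would face:
~ [..#/..#/##./...] H move#1: H00:+1/###/..#/##./...*, H10:+1/..#/###/##./..., H30:-1/..#/..#/##./##., H31:-1/..#/..#/##./.##
~ [###/..#/##./...] V move#2: V22:-1/###/..#/###/..#*
~ [###/..#/###/..#] H move#3: H10:+1/###/###/###/..#*, H30:+1/###/..#/###/###
~ [###/###/###/..#] end (terminal -1, V#4); searched ..#/..#/##./... to 6
compare (V): move=+1 vs pass=-1

zugzwang(..#/..#/##./..., V) = False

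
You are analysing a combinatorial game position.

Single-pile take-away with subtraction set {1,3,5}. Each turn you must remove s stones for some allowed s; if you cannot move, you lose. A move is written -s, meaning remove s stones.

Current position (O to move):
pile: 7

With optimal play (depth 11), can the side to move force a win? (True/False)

[7] O move#1: -1:+1/6*, -3:+1/4, -5:+1/2
[6] X move#2: -1:-1/5*, -3:-1/3, -5:-1/1
[5] O move#3: -1:+1/4*, -3:+1/2, -5:+1/0
[4] X move#4: -1:-1/3*, -3:-1/1
[3] O move#5: -1:+1/2*, -3:+1/0
[2] X move#6: -1:-1/1*
[1] O move#7: -1:+1/0*
[0] end (terminal -1, X#8); searched 7 to 11

O winning at [7]: True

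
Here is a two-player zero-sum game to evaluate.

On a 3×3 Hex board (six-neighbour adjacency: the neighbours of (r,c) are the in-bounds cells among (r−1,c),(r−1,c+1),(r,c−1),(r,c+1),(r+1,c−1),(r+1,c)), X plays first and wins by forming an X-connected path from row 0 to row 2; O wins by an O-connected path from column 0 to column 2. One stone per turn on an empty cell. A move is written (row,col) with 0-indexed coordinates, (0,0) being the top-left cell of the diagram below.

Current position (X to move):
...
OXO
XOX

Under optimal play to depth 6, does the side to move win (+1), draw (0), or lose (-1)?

value(.../OXO/XOX, X) = +1

p1 X@[.../OXO/XOX]: (0,0)[X../OXO/XOX]+1* (0,1)[.X./OXO/XOX]+1 (0,2)[..X/OXO/XOX]+1
p2 O@[X../OXO/XOX]: (0,1)[XO./OXO/XOX]-1* (0,2)[X.O/OXO/XOX]-1
p3 X@[XO./OXO/XOX]: (0,2)[XOX/OXO/XOX]+1*
p4 O@[XOX/OXO/XOX] terminal -1; root [.../OXO/XOX] d6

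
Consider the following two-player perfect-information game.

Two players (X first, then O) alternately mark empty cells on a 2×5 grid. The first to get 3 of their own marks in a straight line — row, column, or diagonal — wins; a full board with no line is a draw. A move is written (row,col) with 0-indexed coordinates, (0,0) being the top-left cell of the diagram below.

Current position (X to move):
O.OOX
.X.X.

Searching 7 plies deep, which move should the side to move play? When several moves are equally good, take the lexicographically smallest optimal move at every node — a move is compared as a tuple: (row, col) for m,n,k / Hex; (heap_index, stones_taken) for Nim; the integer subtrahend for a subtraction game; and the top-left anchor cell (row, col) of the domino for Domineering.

X's best at [O.OOX/.X.X.]: (1,2)

ply 1, X at O.OOX/.X.X. | (0,1)=+0→OXOOX/.X.X.; (1,0)=-1→O.OOX/XX.X.; (1,2)=+1→O.OOX/.XXX.*; (1,4)=-1→O.OOX/.X.XX
ply 2: O.OOX/.XXX. is terminal -1 (O); from O.OOX/.X.X. depth 7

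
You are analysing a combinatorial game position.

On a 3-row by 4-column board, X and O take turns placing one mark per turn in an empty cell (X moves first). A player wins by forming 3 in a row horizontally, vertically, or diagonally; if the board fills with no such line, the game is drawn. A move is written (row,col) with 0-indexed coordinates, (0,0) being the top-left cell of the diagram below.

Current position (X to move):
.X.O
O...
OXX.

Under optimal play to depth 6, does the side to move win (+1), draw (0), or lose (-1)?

ply 1, X at .X.O/O.../OXX. | (0,0)=+1→XX.O/O.../OXX.*; (0,2)=-1→.XXO/O.../OXX.; (1,1)=+1→.X.O/OX../OXX.; (1,2)=-1→.X.O/O.X./OXX.; (1,3)=-1→.X.O/O..X/OXX.; (2,3)=+1→.X.O/O.../OXXX
ply 2, O at XX.O/O.../OXX. | (0,2)=-1→XXOO/O.../OXX.*; (1,1)=-1→XX.O/OO../OXX.; (1,2)=-1→XX.O/O.O./OXX.; (1,3)=-1→XX.O/O..O/OXX.; (2,3)=-1→XX.O/O.../OXXO
ply 3, X at XXOO/O.../OXX. | (1,1)=+1→XXOO/OX../OXX.*; (1,2)=-1→XXOO/O.X./OXX.; (1,3)=-1→XXOO/O..X/OXX.; (2,3)=+1→XXOO/O.../OXXX
ply 4: XXOO/OX../OXX. is terminal -1 (O); from .X.O/O.../OXX. depth 6

value(.X.O/O.../OXX., X) = +1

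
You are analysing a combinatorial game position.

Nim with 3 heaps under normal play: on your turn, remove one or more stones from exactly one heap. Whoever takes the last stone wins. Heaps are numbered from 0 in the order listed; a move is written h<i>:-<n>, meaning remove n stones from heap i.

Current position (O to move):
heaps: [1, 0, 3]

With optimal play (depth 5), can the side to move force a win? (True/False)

O winning at [(1,0,3)]: True

ply 1, O at (1,0,3) | h0:-1=-1→(0,0,3); h2:-1=-1→(1,0,2); h2:-2=+1→(1,0,1)*; h2:-3=-1→(1,0,0)
ply 2, X at (1,0,1) | h0:-1=-1→(0,0,1)*; h2:-1=-1→(1,0,0)
ply 3, O at (0,0,1) | h2:-1=+1→(0,0,0)*
ply 4: (0,0,0) is terminal -1 (X); from (1,0,3) depth 5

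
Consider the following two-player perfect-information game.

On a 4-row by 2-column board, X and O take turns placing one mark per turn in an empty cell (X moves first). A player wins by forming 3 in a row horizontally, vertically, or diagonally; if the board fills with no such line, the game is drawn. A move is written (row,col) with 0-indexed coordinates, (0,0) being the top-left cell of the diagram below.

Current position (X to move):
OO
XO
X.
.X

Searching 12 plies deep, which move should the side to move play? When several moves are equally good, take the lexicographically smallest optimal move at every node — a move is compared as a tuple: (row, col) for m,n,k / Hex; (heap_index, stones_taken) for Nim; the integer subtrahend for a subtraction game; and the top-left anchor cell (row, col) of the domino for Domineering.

ply 1, X at OO/XO/X./.X | (2,1)=+0→OO/XO/XX/.X; (3,0)=+1→OO/XO/X./XX*
ply 2: OO/XO/X./XX is terminal -1 (O); from OO/XO/X./.X depth 12

X's best at [OO/XO/X./.X]: (3,0)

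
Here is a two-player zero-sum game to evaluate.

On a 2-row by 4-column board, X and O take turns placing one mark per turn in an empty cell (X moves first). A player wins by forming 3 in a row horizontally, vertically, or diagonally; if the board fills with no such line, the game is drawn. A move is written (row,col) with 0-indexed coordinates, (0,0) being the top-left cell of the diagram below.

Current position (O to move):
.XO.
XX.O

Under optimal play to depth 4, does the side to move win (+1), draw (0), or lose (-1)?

value(.XO./XX.O, O) = 0

p1 O@[.XO./XX.O]: (0,0)[OXO./XX.O]-1 (0,3)[.XOO/XX.O]-1 (1,2)[.XO./XXOO]+0*
p2 X@[.XO./XXOO]: (0,0)[XXO./XXOO]+0* (0,3)[.XOX/XXOO]+0
p3 O@[XXO./XXOO]: (0,3)[XXOO/XXOO]+0*
p4 X@[XXOO/XXOO] terminal +0; root [.XO./XX.O] d4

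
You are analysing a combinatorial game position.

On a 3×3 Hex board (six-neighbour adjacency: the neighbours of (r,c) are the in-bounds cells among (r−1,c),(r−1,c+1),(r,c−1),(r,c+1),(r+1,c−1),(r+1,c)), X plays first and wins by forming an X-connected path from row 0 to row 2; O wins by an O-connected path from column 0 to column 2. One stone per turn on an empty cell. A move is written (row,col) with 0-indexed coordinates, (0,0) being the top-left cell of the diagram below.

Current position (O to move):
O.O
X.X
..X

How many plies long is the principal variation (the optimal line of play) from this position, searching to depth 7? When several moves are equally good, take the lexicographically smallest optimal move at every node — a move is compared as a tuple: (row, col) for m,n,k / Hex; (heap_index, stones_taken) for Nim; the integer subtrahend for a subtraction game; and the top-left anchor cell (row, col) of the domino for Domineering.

PV length from [O.O/X.X/..X]: 1 ply

[O.O/X.X/..X] O move#1: (0,1):+1/OOO/X.X/..X*, (1,1):+1/O.O/XOX/..X, (2,0):+1/O.O/X.X/O.X, (2,1):-1/O.O/X.X/.OX
[OOO/X.X/..X] end (terminal -1, X#2); searched O.O/X.X/..X to 7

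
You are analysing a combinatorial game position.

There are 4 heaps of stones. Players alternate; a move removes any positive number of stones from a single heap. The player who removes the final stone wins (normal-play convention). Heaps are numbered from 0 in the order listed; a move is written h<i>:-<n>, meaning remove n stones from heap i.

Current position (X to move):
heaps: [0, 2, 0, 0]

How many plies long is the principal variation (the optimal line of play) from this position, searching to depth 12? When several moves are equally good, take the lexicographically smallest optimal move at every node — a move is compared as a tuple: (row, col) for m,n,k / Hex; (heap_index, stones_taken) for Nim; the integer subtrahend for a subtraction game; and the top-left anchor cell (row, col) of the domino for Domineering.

p1 X@[(0,2,0,0)]: h1:-1[(0,1,0,0)]-1 h1:-2[(0,0,0,0)]+1*
p2 O@[(0,0,0,0)] terminal -1; root [(0,2,0,0)] d12

PV length from [(0,2,0,0)]: 1 ply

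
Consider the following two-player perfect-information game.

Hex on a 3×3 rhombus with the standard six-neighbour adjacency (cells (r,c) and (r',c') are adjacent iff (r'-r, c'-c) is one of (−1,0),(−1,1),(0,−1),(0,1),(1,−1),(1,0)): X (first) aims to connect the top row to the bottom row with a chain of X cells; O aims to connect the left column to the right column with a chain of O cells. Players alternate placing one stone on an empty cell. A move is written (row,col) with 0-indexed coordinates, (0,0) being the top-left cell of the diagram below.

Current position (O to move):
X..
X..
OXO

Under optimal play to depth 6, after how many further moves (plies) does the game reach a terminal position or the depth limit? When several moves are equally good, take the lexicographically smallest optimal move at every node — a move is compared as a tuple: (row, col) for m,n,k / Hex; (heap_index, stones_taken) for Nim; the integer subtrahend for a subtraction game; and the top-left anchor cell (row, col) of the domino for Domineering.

PV length from [X../X../OXO]: 3 plies

p1 O@[X../X../OXO]: (0,1)[XO./X../OXO]-1 (0,2)[X.O/X../OXO]-1 (1,1)[X../XO./OXO]+1* (1,2)[X../X.O/OXO]-1
p2 X@[X../XO./OXO]: (0,1)[XX./XO./OXO]-1* (0,2)[X.X/XO./OXO]-1 (1,2)[X../XOX/OXO]-1
p3 O@[XX./XO./OXO]: (0,2)[XXO/XO./OXO]+1* (1,2)[XX./XOO/OXO]+1
p4 X@[XXO/XO./OXO] terminal -1; root [X../X../OXO] d6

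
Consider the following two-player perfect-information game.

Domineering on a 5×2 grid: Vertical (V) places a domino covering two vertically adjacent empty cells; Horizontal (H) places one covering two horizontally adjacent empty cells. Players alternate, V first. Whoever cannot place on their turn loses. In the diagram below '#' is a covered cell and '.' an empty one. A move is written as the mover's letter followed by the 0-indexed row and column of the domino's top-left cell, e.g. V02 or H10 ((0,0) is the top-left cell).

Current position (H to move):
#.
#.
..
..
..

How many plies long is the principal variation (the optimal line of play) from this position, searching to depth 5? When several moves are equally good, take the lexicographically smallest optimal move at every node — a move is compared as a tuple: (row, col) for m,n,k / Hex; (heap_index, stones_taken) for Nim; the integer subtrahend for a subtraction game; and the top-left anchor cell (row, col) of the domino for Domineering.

PV length from [#./#./../../..]: 3 plies

[#./#./../../..] H move#1: H20:-1/#./#./##/../.., H30:+1/#./#./../##/..*, H40:-1/#./#./../../##
[#./#./../##/..] V move#2: V01:-1/##/##/../##/..*, V11:-1/#./##/.#/##/..
[##/##/../##/..] H move#3: H20:+1/##/##/##/##/..*, H40:+1/##/##/../##/##
[##/##/##/##/..] end (terminal -1, V#4); searched #./#./../../.. to 5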